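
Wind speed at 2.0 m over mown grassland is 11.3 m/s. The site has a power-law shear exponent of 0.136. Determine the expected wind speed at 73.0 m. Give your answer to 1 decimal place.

18.4 m/s

Power-law profile: V₂ = V₁ · (z₂/z₁)^α
V₂ = 11.3 × (73.0/2.0)^0.136 = 11.3 × (36.5000)^0.136
    = 11.3 × 1.6311 = 18.4311 m/s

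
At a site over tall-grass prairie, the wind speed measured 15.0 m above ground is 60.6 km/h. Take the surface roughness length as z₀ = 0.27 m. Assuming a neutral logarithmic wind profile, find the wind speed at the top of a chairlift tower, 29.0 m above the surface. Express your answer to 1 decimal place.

70.5 km/h

Log law: V(z) ∝ ln(z/z₀), so V₂/V₁ = ln(z₂/z₀) / ln(z₁/z₀).
ln(29.0/0.27) = 4.6766, ln(15.0/0.27) = 4.0174
V₂ = 60.6 × 4.6766/4.0174 = 60.6 × 1.1641 = 70.5444 km/h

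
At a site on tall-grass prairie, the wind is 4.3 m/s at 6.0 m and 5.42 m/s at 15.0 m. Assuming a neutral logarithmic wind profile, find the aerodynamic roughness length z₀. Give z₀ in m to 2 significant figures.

z₀ ≈ 0.18 m

Log law: V(z) ∝ ln(z/z₀). With r = V₁/V₂ = 4.3/5.42 = 0.79336,
r · ln(z₂/z₀) = ln(z₁/z₀) ⇒ ln z₀ = (ln z₁ − r·ln z₂)/(1 − r)
ln z₀ = (1.79176 − 0.79336×2.70805) / 0.20664 = -1.7261
z₀ = exp(-1.7261) = 0.1780 m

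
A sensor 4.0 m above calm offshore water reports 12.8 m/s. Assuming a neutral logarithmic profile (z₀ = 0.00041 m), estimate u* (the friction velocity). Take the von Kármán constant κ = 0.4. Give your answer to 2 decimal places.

Log law: V(z) = (u*/κ) · ln(z/z₀) ⇒ u* = κ · V / ln(z/z₀)
u* = 0.4 × 12.8 / ln(4.0/0.00041) = 0.4 × 12.8 / 9.1856
   = 5.1200 / 9.1856 = 0.5574 m/s

u* ≈ 0.56 m/s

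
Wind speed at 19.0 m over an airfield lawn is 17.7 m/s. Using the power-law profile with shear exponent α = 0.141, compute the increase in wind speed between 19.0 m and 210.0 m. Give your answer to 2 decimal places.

Power law: V₂ = V₁ · (z₂/z₁)^α = 17.7 × (11.0526)^0.141 = 24.8372 m/s
ΔV = 24.8372 − 17.7 = 7.1372 m/s

7.14 m/s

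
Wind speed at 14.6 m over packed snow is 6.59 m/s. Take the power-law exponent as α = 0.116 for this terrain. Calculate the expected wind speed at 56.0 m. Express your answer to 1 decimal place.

Power-law profile: V₂ = V₁ · (z₂/z₁)^α
V₂ = 6.59 × (56.0/14.6)^0.116 = 6.59 × (3.8356)^0.116
    = 6.59 × 1.1688 = 7.7021 m/s

7.7 m/s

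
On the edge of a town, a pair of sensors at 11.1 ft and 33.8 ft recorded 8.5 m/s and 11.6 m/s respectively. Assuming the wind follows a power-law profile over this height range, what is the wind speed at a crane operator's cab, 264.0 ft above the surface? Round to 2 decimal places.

20.59 m/s

First find α: α = ln(V₂/V₁)/ln(z₂/z₁) = ln(11.6/8.5)/ln(33.8/11.1) = 0.31094/1.11352 = 0.2792
Extrapolate from 33.8 ft to 264.0 ft: V₃ = 11.6 × (264.0/33.8)^0.2792 = 11.6 × 1.7753 = 20.5936 m/s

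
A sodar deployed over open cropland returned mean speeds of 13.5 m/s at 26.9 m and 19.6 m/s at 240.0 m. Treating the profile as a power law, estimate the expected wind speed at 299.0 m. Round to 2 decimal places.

20.35 m/s

First find α: α = ln(V₂/V₁)/ln(z₂/z₁) = ln(19.6/13.5)/ln(240.0/26.9) = 0.37284/2.18851 = 0.1704
Extrapolate from 240.0 m to 299.0 m: V₃ = 19.6 × (299.0/240.0)^0.1704 = 19.6 × 1.0382 = 20.3479 m/s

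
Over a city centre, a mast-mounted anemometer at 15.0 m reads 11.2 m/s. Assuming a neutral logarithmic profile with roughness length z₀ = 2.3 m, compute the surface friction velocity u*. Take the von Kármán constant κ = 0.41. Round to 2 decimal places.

u* ≈ 2.45 m/s

Log law: V(z) = (u*/κ) · ln(z/z₀) ⇒ u* = κ · V / ln(z/z₀)
u* = 0.41 × 11.2 / ln(15.0/2.3) = 0.41 × 11.2 / 1.8751
   = 4.5920 / 1.8751 = 2.4489 m/s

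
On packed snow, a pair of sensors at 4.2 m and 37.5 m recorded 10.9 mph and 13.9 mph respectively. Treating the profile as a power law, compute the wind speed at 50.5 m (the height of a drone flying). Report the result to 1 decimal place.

First find α: α = ln(V₂/V₁)/ln(z₂/z₁) = ln(13.9/10.9)/ln(37.5/4.2) = 0.24313/2.18926 = 0.1111
Extrapolate from 37.5 m to 50.5 m: V₃ = 13.9 × (50.5/37.5)^0.1111 = 13.9 × 1.0336 = 14.3671 mph

14.4 mph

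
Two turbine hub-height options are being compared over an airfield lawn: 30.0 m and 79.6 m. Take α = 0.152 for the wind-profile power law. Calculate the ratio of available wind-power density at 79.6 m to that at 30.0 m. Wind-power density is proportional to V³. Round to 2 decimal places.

1.56

Speed ratio: V_B/V_A = (z_B/z_A)^α = (79.6/30.0)^0.152 = (2.6533)^0.152 = 1.15989
Power-density ratio: P_B/P_A = (V_B/V_A)³ = (1.15989)³ = 1.56045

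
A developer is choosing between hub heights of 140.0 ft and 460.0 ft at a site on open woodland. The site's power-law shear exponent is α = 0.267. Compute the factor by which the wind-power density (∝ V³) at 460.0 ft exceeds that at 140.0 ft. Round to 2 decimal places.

2.59

Speed ratio: V_B/V_A = (z_B/z_A)^α = (460.0/140.0)^0.267 = (3.2857)^0.267 = 1.37385
Power-density ratio: P_B/P_A = (V_B/V_A)³ = (1.37385)³ = 2.59311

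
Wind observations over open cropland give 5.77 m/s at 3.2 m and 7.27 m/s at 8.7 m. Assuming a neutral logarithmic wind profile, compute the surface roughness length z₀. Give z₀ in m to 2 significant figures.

Log law: V(z) ∝ ln(z/z₀). With r = V₁/V₂ = 5.77/7.27 = 0.79367,
r · ln(z₂/z₀) = ln(z₁/z₀) ⇒ ln z₀ = (ln z₁ − r·ln z₂)/(1 − r)
ln z₀ = (1.16315 − 0.79367×2.16332) / 0.20633 = -2.6842
z₀ = exp(-2.6842) = 0.06828 m

z₀ ≈ 0.068 m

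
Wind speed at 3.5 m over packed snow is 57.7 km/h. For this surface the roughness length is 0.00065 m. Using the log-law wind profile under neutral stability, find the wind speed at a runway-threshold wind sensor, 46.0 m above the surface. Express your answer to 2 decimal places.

75.00 km/h

Log law: V(z) ∝ ln(z/z₀), so V₂/V₁ = ln(z₂/z₀) / ln(z₁/z₀).
ln(46.0/0.00065) = 11.1672, ln(3.5/0.00065) = 8.5913
V₂ = 57.7 × 11.1672/8.5913 = 57.7 × 1.2998 = 74.9998 km/h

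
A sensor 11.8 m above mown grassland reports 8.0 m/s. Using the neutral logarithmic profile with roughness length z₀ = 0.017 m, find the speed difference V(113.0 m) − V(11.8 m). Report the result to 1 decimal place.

Log law: V₂ = V₁ · ln(z₂/z₀)/ln(z₁/z₀) = 8.0 × 8.8019/6.5426 = 10.7625 m/s
ΔV = 10.7625 − 8.0 = 2.7625 m/s

2.8 m/s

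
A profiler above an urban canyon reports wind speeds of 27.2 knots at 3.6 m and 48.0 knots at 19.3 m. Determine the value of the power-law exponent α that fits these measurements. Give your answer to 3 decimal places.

α ≈ 0.338

Power law: V₂/V₁ = (z₂/z₁)^α ⇒ α = ln(V₂/V₁) / ln(z₂/z₁)
α = ln(48.0/27.2) / ln(19.3/3.6) = ln(1.7647) / ln(5.3611)
  = 0.56798 / 1.67917 = 0.33825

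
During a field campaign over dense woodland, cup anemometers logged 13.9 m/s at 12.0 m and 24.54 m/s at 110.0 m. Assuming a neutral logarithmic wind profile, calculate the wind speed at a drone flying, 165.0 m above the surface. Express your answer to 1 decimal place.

Log law: V ∝ ln(z/z₀). From the pair, with r = V₁/V₂ = 0.56642,
ln z₀ = (ln z₁ − r·ln z₂)/(1 − r) = (2.4849 − 0.56642×4.7005)/0.43358 = -0.4095 → z₀ = 0.6640 m
V₃ = V₁ · ln(z₃/z₀)/ln(z₁/z₀) = 13.9 × 5.5154/2.8944 = 26.4872 m/s

26.5 m/s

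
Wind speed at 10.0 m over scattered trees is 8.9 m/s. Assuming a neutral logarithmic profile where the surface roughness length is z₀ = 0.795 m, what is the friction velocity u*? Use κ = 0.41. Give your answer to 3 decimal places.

Log law: V(z) = (u*/κ) · ln(z/z₀) ⇒ u* = κ · V / ln(z/z₀)
u* = 0.41 × 8.9 / ln(10.0/0.795) = 0.41 × 8.9 / 2.5320
   = 3.6490 / 2.5320 = 1.4412 m/s

u* ≈ 1.441 m/s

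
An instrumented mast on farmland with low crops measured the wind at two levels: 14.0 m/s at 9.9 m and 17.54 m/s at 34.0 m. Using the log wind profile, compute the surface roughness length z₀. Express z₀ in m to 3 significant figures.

Log law: V(z) ∝ ln(z/z₀). With r = V₁/V₂ = 14.0/17.54 = 0.79818,
r · ln(z₂/z₀) = ln(z₁/z₀) ⇒ ln z₀ = (ln z₁ − r·ln z₂)/(1 − r)
ln z₀ = (2.29253 − 0.79818×3.52636) / 0.20182 = -2.5870
z₀ = exp(-2.5870) = 0.07525 m

z₀ ≈ 0.0752 m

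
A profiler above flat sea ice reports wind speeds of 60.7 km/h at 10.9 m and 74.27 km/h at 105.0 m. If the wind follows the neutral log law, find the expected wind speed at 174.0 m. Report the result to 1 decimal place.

Log law: V ∝ ln(z/z₀). From the pair, with r = V₁/V₂ = 0.81729,
ln z₀ = (ln z₁ − r·ln z₂)/(1 − r) = (2.3888 − 0.81729×4.6540)/0.18271 = -7.7437 → z₀ = 0.0004335 m
V₃ = V₁ · ln(z₃/z₀)/ln(z₁/z₀) = 60.7 × 12.9028/10.1325 = 77.2958 km/h

77.3 km/h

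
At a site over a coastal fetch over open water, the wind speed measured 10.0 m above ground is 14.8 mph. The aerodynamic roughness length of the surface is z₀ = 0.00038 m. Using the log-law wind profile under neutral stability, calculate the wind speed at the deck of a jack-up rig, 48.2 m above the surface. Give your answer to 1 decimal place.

Log law: V(z) ∝ ln(z/z₀), so V₂/V₁ = ln(z₂/z₀) / ln(z₁/z₀).
ln(48.2/0.00038) = 11.7507, ln(10.0/0.00038) = 10.1779
V₂ = 14.8 × 11.7507/10.1779 = 14.8 × 1.1545 = 17.0870 mph

17.1 mph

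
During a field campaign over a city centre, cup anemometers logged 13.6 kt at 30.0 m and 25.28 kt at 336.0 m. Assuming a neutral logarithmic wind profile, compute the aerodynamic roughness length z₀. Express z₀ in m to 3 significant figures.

Log law: V(z) ∝ ln(z/z₀). With r = V₁/V₂ = 13.6/25.28 = 0.53797,
r · ln(z₂/z₀) = ln(z₁/z₀) ⇒ ln z₀ = (ln z₁ − r·ln z₂)/(1 − r)
ln z₀ = (3.40120 − 0.53797×5.81711) / 0.46203 = 0.5881
z₀ = exp(0.5881) = 1.801 m

z₀ ≈ 1.80 m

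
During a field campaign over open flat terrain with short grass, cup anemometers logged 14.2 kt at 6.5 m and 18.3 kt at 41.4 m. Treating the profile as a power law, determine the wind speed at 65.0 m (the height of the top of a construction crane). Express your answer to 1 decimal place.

First find α: α = ln(V₂/V₁)/ln(z₂/z₁) = ln(18.3/14.2)/ln(41.4/6.5) = 0.25366/1.85148 = 0.1370
Extrapolate from 41.4 m to 65.0 m: V₃ = 18.3 × (65.0/41.4)^0.1370 = 18.3 × 1.0638 = 19.4667 kt

19.5 kt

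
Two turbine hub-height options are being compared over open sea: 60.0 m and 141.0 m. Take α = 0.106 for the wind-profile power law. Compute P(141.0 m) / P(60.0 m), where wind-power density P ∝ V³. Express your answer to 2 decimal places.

Speed ratio: V_B/V_A = (z_B/z_A)^α = (141.0/60.0)^0.106 = (2.3500)^0.106 = 1.09480
Power-density ratio: P_B/P_A = (V_B/V_A)³ = (1.09480)³ = 1.31220

1.31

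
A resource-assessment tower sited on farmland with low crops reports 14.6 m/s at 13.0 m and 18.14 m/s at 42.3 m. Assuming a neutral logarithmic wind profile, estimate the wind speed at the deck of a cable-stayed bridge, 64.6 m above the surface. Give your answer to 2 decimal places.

Log law: V ∝ ln(z/z₀). From the pair, with r = V₁/V₂ = 0.80485,
ln z₀ = (ln z₁ − r·ln z₂)/(1 − r) = (2.5649 − 0.80485×3.7448)/0.19515 = -2.3010 → z₀ = 0.1002 m
V₃ = V₁ · ln(z₃/z₀)/ln(z₁/z₀) = 14.6 × 6.4693/4.8660 = 19.4105 m/s

19.41 m/s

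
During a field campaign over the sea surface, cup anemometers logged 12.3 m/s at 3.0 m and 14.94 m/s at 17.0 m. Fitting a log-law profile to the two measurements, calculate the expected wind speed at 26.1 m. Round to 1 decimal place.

Log law: V ∝ ln(z/z₀). From the pair, with r = V₁/V₂ = 0.82329,
ln z₀ = (ln z₁ − r·ln z₂)/(1 − r) = (1.0986 − 0.82329×2.8332)/0.17671 = -6.9831 → z₀ = 0.0009275 m
V₃ = V₁ · ln(z₃/z₀)/ln(z₁/z₀) = 12.3 × 10.2450/8.0817 = 15.5925 m/s

15.6 m/s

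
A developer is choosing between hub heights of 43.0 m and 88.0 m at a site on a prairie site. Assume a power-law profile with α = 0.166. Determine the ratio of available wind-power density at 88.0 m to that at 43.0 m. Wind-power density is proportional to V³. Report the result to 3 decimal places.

Speed ratio: V_B/V_A = (z_B/z_A)^α = (88.0/43.0)^0.166 = (2.0465)^0.166 = 1.12623
Power-density ratio: P_B/P_A = (V_B/V_A)³ = (1.12623)³ = 1.42852

1.429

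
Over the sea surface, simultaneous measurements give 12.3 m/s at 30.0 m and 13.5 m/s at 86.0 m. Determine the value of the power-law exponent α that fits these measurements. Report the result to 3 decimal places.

α ≈ 0.088

Power law: V₂/V₁ = (z₂/z₁)^α ⇒ α = ln(V₂/V₁) / ln(z₂/z₁)
α = ln(13.5/12.3) / ln(86.0/30.0) = ln(1.0976) / ln(2.8667)
  = 0.09309 / 1.05315 = 0.08839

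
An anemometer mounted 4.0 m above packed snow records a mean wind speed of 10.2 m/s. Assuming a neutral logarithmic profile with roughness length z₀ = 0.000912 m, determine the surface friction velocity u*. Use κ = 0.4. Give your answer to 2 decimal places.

u* ≈ 0.49 m/s

Log law: V(z) = (u*/κ) · ln(z/z₀) ⇒ u* = κ · V / ln(z/z₀)
u* = 0.4 × 10.2 / ln(4.0/0.000912) = 0.4 × 10.2 / 8.3862
   = 4.0800 / 8.3862 = 0.4865 m/s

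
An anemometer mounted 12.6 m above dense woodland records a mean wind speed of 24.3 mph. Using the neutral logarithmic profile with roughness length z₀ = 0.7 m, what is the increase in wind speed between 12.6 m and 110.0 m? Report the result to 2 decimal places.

18.22 mph

Log law: V₂ = V₁ · ln(z₂/z₀)/ln(z₁/z₀) = 24.3 × 5.0572/2.8904 = 42.5166 mph
ΔV = 42.5166 − 24.3 = 18.2166 mph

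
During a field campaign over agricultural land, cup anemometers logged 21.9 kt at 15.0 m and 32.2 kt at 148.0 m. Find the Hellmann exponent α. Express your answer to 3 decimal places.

Power law: V₂/V₁ = (z₂/z₁)^α ⇒ α = ln(V₂/V₁) / ln(z₂/z₁)
α = ln(32.2/21.9) / ln(148.0/15.0) = ln(1.4703) / ln(9.8667)
  = 0.38548 / 2.28916 = 0.16839

α ≈ 0.168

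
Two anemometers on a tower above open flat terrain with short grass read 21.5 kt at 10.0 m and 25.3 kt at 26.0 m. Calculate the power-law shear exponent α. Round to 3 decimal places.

Power law: V₂/V₁ = (z₂/z₁)^α ⇒ α = ln(V₂/V₁) / ln(z₂/z₁)
α = ln(25.3/21.5) / ln(26.0/10.0) = ln(1.1767) / ln(2.6000)
  = 0.16275 / 0.95551 = 0.17033

α ≈ 0.170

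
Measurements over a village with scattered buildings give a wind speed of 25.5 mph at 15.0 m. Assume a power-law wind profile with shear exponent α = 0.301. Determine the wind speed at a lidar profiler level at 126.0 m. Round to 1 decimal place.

48.4 mph

Power-law profile: V₂ = V₁ · (z₂/z₁)^α
V₂ = 25.5 × (126.0/15.0)^0.301 = 25.5 × (8.4000)^0.301
    = 25.5 × 1.8976 = 48.3892 mph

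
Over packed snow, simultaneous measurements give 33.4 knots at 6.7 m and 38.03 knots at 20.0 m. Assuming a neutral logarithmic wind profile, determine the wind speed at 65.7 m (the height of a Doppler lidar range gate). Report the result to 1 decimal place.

Log law: V ∝ ln(z/z₀). From the pair, with r = V₁/V₂ = 0.87825,
ln z₀ = (ln z₁ − r·ln z₂)/(1 − r) = (1.9021 − 0.87825×2.9957)/0.12175 = -5.9871 → z₀ = 0.002511 m
V₃ = V₁ · ln(z₃/z₀)/ln(z₁/z₀) = 33.4 × 10.1722/7.8892 = 43.0653 knots

43.1 knots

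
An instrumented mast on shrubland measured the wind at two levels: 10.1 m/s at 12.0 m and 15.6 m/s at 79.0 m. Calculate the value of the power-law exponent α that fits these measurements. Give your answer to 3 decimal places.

α ≈ 0.231

Power law: V₂/V₁ = (z₂/z₁)^α ⇒ α = ln(V₂/V₁) / ln(z₂/z₁)
α = ln(15.6/10.1) / ln(79.0/12.0) = ln(1.5446) / ln(6.5833)
  = 0.43474 / 1.88454 = 0.23069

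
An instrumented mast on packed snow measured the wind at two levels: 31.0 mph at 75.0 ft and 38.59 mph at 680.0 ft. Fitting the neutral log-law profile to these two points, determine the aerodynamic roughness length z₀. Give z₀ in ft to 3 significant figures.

Log law: V(z) ∝ ln(z/z₀). With r = V₁/V₂ = 31.0/38.59 = 0.80332,
r · ln(z₂/z₀) = ln(z₁/z₀) ⇒ ln z₀ = (ln z₁ − r·ln z₂)/(1 − r)
ln z₀ = (4.31749 − 0.80332×6.52209) / 0.19668 = -4.6868
z₀ = exp(-4.6868) = 0.009216 ft

z₀ ≈ 0.00922 ft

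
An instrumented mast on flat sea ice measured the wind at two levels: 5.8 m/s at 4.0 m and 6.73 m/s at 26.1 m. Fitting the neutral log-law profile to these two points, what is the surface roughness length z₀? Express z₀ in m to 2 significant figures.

z₀ ≈ 0.000033 m

Log law: V(z) ∝ ln(z/z₀). With r = V₁/V₂ = 5.8/6.73 = 0.86181,
r · ln(z₂/z₀) = ln(z₁/z₀) ⇒ ln z₀ = (ln z₁ − r·ln z₂)/(1 − r)
ln z₀ = (1.38629 − 0.86181×3.26194) / 0.13819 = -10.3113
z₀ = exp(-10.3113) = 0.00003326 m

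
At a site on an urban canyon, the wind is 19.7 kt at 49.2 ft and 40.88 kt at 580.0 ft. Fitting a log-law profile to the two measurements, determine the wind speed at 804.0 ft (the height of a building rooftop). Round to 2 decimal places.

Log law: V ∝ ln(z/z₀). From the pair, with r = V₁/V₂ = 0.48190,
ln z₀ = (ln z₁ − r·ln z₂)/(1 − r) = (3.8959 − 0.48190×6.3630)/0.51810 = 1.6012 → z₀ = 4.959 ft
V₃ = V₁ · ln(z₃/z₀)/ln(z₁/z₀) = 19.7 × 5.0884/2.2947 = 43.6836 kt

43.68 kt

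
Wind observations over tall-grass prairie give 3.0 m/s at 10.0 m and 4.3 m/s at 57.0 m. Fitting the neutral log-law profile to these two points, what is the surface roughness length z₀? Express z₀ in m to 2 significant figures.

z₀ ≈ 0.18 m

Log law: V(z) ∝ ln(z/z₀). With r = V₁/V₂ = 3.0/4.3 = 0.69767,
r · ln(z₂/z₀) = ln(z₁/z₀) ⇒ ln z₀ = (ln z₁ − r·ln z₂)/(1 − r)
ln z₀ = (2.30259 − 0.69767×4.04305) / 0.30233 = -1.7139
z₀ = exp(-1.7139) = 0.1802 m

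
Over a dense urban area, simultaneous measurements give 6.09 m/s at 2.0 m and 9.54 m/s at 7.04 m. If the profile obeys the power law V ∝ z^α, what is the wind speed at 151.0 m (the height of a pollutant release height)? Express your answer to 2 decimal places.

First find α: α = ln(V₂/V₁)/ln(z₂/z₁) = ln(9.54/6.09)/ln(7.04/2.0) = 0.44885/1.25846 = 0.3567
Extrapolate from 7.04 m to 151.0 m: V₃ = 9.54 × (151.0/7.04)^0.3567 = 9.54 × 2.9844 = 28.4715 m/s

28.47 m/s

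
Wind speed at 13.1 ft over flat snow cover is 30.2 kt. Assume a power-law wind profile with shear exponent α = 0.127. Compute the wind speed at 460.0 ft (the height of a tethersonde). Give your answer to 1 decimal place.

47.5 kt

Power-law profile: V₂ = V₁ · (z₂/z₁)^α
V₂ = 30.2 × (460.0/13.1)^0.127 = 30.2 × (35.1145)^0.127
    = 30.2 × 1.5714 = 47.4552 kt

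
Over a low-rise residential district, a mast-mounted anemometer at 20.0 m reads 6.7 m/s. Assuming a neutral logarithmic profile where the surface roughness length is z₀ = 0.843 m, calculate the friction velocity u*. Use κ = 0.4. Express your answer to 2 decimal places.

u* ≈ 0.85 m/s

Log law: V(z) = (u*/κ) · ln(z/z₀) ⇒ u* = κ · V / ln(z/z₀)
u* = 0.4 × 6.7 / ln(20.0/0.843) = 0.4 × 6.7 / 3.1665
   = 2.6800 / 3.1665 = 0.8464 m/s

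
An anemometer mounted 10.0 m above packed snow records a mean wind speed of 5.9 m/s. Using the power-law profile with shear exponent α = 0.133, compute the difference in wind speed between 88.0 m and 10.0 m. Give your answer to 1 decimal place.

Power law: V₂ = V₁ · (z₂/z₁)^α = 5.9 × (8.8000)^0.133 = 7.8789 m/s
ΔV = 7.8789 − 5.9 = 1.9789 m/s

2.0 m/s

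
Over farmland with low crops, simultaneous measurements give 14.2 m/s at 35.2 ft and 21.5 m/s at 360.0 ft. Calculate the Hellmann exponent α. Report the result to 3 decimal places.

Power law: V₂/V₁ = (z₂/z₁)^α ⇒ α = ln(V₂/V₁) / ln(z₂/z₁)
α = ln(21.5/14.2) / ln(360.0/35.2) = ln(1.5141) / ln(10.2273)
  = 0.41481 / 2.32506 = 0.17841

α ≈ 0.178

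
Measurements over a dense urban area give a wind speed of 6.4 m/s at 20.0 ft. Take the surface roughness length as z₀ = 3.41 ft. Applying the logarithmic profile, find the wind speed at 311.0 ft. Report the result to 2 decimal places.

Log law: V(z) ∝ ln(z/z₀), so V₂/V₁ = ln(z₂/z₀) / ln(z₁/z₀).
ln(311.0/3.41) = 4.5131, ln(20.0/3.41) = 1.7690
V₂ = 6.4 × 4.5131/1.7690 = 6.4 × 2.5512 = 16.3275 m/s

16.33 m/s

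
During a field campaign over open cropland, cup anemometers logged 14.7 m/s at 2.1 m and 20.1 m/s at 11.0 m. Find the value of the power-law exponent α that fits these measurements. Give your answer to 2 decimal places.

Power law: V₂/V₁ = (z₂/z₁)^α ⇒ α = ln(V₂/V₁) / ln(z₂/z₁)
α = ln(20.1/14.7) / ln(11.0/2.1) = ln(1.3673) / ln(5.2381)
  = 0.31287 / 1.65596 = 0.18894

α ≈ 0.19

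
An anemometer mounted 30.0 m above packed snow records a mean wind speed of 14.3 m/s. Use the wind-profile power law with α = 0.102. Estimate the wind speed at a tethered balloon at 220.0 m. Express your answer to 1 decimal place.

Power-law profile: V₂ = V₁ · (z₂/z₁)^α
V₂ = 14.3 × (220.0/30.0)^0.102 = 14.3 × (7.3333)^0.102
    = 14.3 × 1.2254 = 17.5225 m/s

17.5 m/s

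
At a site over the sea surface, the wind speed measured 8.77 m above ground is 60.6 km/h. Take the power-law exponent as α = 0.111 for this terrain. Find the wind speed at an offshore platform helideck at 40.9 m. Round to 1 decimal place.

Power-law profile: V₂ = V₁ · (z₂/z₁)^α
V₂ = 60.6 × (40.9/8.77)^0.111 = 60.6 × (4.6636)^0.111
    = 60.6 × 1.1864 = 71.8954 km/h

71.9 km/h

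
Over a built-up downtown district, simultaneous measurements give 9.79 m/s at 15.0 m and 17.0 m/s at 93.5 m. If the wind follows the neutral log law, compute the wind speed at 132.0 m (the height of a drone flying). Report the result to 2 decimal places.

Log law: V ∝ ln(z/z₀). From the pair, with r = V₁/V₂ = 0.57588,
ln z₀ = (ln z₁ − r·ln z₂)/(1 − r) = (2.7081 − 0.57588×4.5380)/0.42412 = 0.2233 → z₀ = 1.250 m
V₃ = V₁ · ln(z₃/z₀)/ln(z₁/z₀) = 9.79 × 4.6595/2.4847 = 18.3587 m/s

18.36 m/s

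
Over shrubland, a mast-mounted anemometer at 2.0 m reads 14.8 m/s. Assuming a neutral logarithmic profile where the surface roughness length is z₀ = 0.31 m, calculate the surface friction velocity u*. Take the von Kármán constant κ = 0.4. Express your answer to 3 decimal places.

u* ≈ 3.175 m/s

Log law: V(z) = (u*/κ) · ln(z/z₀) ⇒ u* = κ · V / ln(z/z₀)
u* = 0.4 × 14.8 / ln(2.0/0.31) = 0.4 × 14.8 / 1.8643
   = 5.9200 / 1.8643 = 3.1754 m/s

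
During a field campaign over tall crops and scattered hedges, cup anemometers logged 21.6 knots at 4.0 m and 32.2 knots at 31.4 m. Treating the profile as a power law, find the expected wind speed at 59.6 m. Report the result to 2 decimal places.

36.46 knots

First find α: α = ln(V₂/V₁)/ln(z₂/z₁) = ln(32.2/21.6)/ln(31.4/4.0) = 0.39927/2.06051 = 0.1938
Extrapolate from 31.4 m to 59.6 m: V₃ = 32.2 × (59.6/31.4)^0.1938 = 32.2 × 1.1322 = 36.4574 knots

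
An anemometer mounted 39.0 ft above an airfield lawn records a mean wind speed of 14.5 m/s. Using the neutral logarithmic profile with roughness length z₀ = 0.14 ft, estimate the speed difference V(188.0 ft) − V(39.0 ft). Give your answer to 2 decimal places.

Log law: V₂ = V₁ · ln(z₂/z₀)/ln(z₁/z₀) = 14.5 × 7.2026/5.6297 = 18.5512 m/s
ΔV = 18.5512 − 14.5 = 4.0512 m/s

4.05 m/s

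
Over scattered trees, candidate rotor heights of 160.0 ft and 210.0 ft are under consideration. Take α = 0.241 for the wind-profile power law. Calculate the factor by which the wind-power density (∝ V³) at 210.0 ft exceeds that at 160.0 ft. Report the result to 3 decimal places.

Speed ratio: V_B/V_A = (z_B/z_A)^α = (210.0/160.0)^0.241 = (1.3125)^0.241 = 1.06773
Power-density ratio: P_B/P_A = (V_B/V_A)³ = (1.06773)³ = 1.21727

1.217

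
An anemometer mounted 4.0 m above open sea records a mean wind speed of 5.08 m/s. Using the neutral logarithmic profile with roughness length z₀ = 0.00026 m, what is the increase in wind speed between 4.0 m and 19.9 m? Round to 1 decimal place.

0.8 m/s

Log law: V₂ = V₁ · ln(z₂/z₀)/ln(z₁/z₀) = 5.08 × 11.2455/9.6411 = 5.9254 m/s
ΔV = 5.9254 − 5.08 = 0.8454 m/s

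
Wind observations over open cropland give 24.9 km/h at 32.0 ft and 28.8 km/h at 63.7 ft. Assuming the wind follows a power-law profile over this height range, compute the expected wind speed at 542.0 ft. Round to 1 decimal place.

First find α: α = ln(V₂/V₁)/ln(z₂/z₁) = ln(28.8/24.9)/ln(63.7/32.0) = 0.14551/0.68845 = 0.2114
Extrapolate from 63.7 ft to 542.0 ft: V₃ = 28.8 × (542.0/63.7)^0.2114 = 28.8 × 1.5723 = 45.2818 km/h

45.3 km/h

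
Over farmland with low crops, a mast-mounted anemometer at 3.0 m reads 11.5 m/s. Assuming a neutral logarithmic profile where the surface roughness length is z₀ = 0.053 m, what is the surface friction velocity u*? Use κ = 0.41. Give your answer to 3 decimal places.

u* ≈ 1.168 m/s

Log law: V(z) = (u*/κ) · ln(z/z₀) ⇒ u* = κ · V / ln(z/z₀)
u* = 0.41 × 11.5 / ln(3.0/0.053) = 0.41 × 11.5 / 4.0361
   = 4.7150 / 4.0361 = 1.1682 m/s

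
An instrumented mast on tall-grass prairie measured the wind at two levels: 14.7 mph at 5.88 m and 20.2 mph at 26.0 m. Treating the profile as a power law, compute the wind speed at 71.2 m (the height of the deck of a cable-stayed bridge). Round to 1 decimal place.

25.1 mph

First find α: α = ln(V₂/V₁)/ln(z₂/z₁) = ln(20.2/14.7)/ln(26.0/5.88) = 0.31784/1.48654 = 0.2138
Extrapolate from 26.0 m to 71.2 m: V₃ = 20.2 × (71.2/26.0)^0.2138 = 20.2 × 1.2403 = 25.0550 mph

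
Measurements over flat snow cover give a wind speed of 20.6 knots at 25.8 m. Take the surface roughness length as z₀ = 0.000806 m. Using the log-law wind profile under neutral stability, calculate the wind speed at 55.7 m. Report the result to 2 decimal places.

Log law: V(z) ∝ ln(z/z₀), so V₂/V₁ = ln(z₂/z₀) / ln(z₁/z₀).
ln(55.7/0.000806) = 11.1434, ln(25.8/0.000806) = 10.3738
V₂ = 20.6 × 11.1434/10.3738 = 20.6 × 1.0742 = 22.1283 knots

22.13 knots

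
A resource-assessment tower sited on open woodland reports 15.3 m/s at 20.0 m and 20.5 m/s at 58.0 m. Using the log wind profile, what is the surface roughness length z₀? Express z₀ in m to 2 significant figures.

z₀ ≈ 0.87 m

Log law: V(z) ∝ ln(z/z₀). With r = V₁/V₂ = 15.3/20.5 = 0.74634,
r · ln(z₂/z₀) = ln(z₁/z₀) ⇒ ln z₀ = (ln z₁ − r·ln z₂)/(1 − r)
ln z₀ = (2.99573 − 0.74634×4.06044) / 0.25366 = -0.1370
z₀ = exp(-0.1370) = 0.8720 m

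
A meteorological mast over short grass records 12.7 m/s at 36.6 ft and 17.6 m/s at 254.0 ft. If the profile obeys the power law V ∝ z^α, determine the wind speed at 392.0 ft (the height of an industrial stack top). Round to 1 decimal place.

18.9 m/s

First find α: α = ln(V₂/V₁)/ln(z₂/z₁) = ln(17.6/12.7)/ln(254.0/36.6) = 0.32630/1.93729 = 0.1684
Extrapolate from 254.0 ft to 392.0 ft: V₃ = 17.6 × (392.0/254.0)^0.1684 = 17.6 × 1.0758 = 18.9345 m/s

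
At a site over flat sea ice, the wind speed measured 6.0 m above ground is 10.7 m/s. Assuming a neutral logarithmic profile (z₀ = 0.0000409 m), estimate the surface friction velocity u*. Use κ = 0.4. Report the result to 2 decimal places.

u* ≈ 0.36 m/s

Log law: V(z) = (u*/κ) · ln(z/z₀) ⇒ u* = κ · V / ln(z/z₀)
u* = 0.4 × 10.7 / ln(6.0/0.0000409) = 0.4 × 10.7 / 11.8961
   = 4.2800 / 11.8961 = 0.3598 m/s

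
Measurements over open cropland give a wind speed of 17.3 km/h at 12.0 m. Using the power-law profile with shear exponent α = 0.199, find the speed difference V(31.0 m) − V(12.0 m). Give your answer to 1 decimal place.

3.6 km/h

Power law: V₂ = V₁ · (z₂/z₁)^α = 17.3 × (2.5833)^0.199 = 20.8963 km/h
ΔV = 20.8963 − 17.3 = 3.5963 km/h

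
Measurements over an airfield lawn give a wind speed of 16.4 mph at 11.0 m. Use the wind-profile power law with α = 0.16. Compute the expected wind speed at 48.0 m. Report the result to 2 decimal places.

20.76 mph

Power-law profile: V₂ = V₁ · (z₂/z₁)^α
V₂ = 16.4 × (48.0/11.0)^0.16 = 16.4 × (4.3636)^0.16
    = 16.4 × 1.2658 = 20.7596 mph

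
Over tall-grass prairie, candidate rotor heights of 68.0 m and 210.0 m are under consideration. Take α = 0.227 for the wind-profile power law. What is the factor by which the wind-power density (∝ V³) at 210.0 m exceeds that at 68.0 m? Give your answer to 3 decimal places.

Speed ratio: V_B/V_A = (z_B/z_A)^α = (210.0/68.0)^0.227 = (3.0882)^0.227 = 1.29171
Power-density ratio: P_B/P_A = (V_B/V_A)³ = (1.29171)³ = 2.15523

2.155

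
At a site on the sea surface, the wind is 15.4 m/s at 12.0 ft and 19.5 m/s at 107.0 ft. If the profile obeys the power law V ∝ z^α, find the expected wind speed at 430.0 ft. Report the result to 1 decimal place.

First find α: α = ln(V₂/V₁)/ln(z₂/z₁) = ln(19.5/15.4)/ln(107.0/12.0) = 0.23605/2.18792 = 0.1079
Extrapolate from 107.0 ft to 430.0 ft: V₃ = 19.5 × (430.0/107.0)^0.1079 = 19.5 × 1.1619 = 22.6572 m/s

22.7 m/s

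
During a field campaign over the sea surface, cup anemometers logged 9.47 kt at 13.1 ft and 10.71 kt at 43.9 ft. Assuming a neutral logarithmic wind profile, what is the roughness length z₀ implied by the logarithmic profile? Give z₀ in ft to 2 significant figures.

z₀ ≈ 0.0013 ft

Log law: V(z) ∝ ln(z/z₀). With r = V₁/V₂ = 9.47/10.71 = 0.88422,
r · ln(z₂/z₀) = ln(z₁/z₀) ⇒ ln z₀ = (ln z₁ − r·ln z₂)/(1 − r)
ln z₀ = (2.57261 − 0.88422×3.78191) / 0.11578 = -6.6629
z₀ = exp(-6.6629) = 0.001277 ft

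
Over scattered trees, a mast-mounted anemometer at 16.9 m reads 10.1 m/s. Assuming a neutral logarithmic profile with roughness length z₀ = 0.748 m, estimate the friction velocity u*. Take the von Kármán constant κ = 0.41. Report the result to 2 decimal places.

u* ≈ 1.33 m/s

Log law: V(z) = (u*/κ) · ln(z/z₀) ⇒ u* = κ · V / ln(z/z₀)
u* = 0.41 × 10.1 / ln(16.9/0.748) = 0.41 × 10.1 / 3.1177
   = 4.1410 / 3.1177 = 1.3282 m/s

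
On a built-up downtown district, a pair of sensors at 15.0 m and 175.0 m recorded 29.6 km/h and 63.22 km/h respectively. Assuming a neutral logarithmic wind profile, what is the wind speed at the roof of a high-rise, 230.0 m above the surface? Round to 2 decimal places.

66.96 km/h

Log law: V ∝ ln(z/z₀). From the pair, with r = V₁/V₂ = 0.46821,
ln z₀ = (ln z₁ − r·ln z₂)/(1 − r) = (2.7081 − 0.46821×5.1648)/0.53179 = 0.5451 → z₀ = 1.725 m
V₃ = V₁ · ln(z₃/z₀)/ln(z₁/z₀) = 29.6 × 4.8930/2.1630 = 66.9600 km/h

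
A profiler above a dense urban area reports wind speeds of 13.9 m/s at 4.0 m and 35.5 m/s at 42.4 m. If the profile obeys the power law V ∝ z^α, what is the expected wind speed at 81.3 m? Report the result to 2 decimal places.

First find α: α = ln(V₂/V₁)/ln(z₂/z₁) = ln(35.5/13.9)/ln(42.4/4.0) = 0.93764/2.36085 = 0.3972
Extrapolate from 42.4 m to 81.3 m: V₃ = 35.5 × (81.3/42.4)^0.3972 = 35.5 × 1.2951 = 45.9744 m/s

45.97 m/s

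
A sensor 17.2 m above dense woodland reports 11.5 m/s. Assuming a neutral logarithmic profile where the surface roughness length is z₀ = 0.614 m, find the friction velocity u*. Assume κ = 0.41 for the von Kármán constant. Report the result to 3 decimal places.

u* ≈ 1.415 m/s

Log law: V(z) = (u*/κ) · ln(z/z₀) ⇒ u* = κ · V / ln(z/z₀)
u* = 0.41 × 11.5 / ln(17.2/0.614) = 0.41 × 11.5 / 3.3327
   = 4.7150 / 3.3327 = 1.4148 m/s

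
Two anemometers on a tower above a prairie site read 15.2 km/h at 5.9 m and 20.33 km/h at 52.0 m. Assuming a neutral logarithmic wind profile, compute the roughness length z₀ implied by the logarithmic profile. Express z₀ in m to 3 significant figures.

Log law: V(z) ∝ ln(z/z₀). With r = V₁/V₂ = 15.2/20.33 = 0.74766,
r · ln(z₂/z₀) = ln(z₁/z₀) ⇒ ln z₀ = (ln z₁ − r·ln z₂)/(1 − r)
ln z₀ = (1.77495 − 0.74766×3.95124) / 0.25234 = -4.6733
z₀ = exp(-4.6733) = 0.009341 m

z₀ ≈ 0.00934 m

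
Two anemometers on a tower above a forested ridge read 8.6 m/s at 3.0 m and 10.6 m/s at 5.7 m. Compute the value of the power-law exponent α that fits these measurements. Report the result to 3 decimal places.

Power law: V₂/V₁ = (z₂/z₁)^α ⇒ α = ln(V₂/V₁) / ln(z₂/z₁)
α = ln(10.6/8.6) / ln(5.7/3.0) = ln(1.2326) / ln(1.9000)
  = 0.20909 / 0.64185 = 0.32576

α ≈ 0.326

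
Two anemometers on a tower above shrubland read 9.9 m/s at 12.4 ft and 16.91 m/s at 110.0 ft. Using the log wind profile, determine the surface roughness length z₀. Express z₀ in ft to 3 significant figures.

Log law: V(z) ∝ ln(z/z₀). With r = V₁/V₂ = 9.9/16.91 = 0.58545,
r · ln(z₂/z₀) = ln(z₁/z₀) ⇒ ln z₀ = (ln z₁ − r·ln z₂)/(1 − r)
ln z₀ = (2.51770 − 0.58545×4.70048) / 0.41455 = -0.5650
z₀ = exp(-0.5650) = 0.5684 ft

z₀ ≈ 0.568 ft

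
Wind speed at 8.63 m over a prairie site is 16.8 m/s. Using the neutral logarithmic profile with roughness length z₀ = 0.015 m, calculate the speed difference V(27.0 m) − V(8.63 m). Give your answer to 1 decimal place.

3.0 m/s

Log law: V₂ = V₁ · ln(z₂/z₀)/ln(z₁/z₀) = 16.8 × 7.4955/6.3549 = 19.8153 m/s
ΔV = 19.8153 − 16.8 = 3.0153 m/s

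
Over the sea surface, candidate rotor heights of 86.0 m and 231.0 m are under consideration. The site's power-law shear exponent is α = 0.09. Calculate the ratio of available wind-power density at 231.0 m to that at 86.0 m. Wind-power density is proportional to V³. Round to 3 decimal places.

1.306

Speed ratio: V_B/V_A = (z_B/z_A)^α = (231.0/86.0)^0.09 = (2.6860)^0.09 = 1.09300
Power-density ratio: P_B/P_A = (V_B/V_A)³ = (1.09300)³ = 1.30575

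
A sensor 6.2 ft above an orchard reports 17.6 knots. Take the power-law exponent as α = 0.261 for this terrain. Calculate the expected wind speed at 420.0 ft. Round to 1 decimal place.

Power-law profile: V₂ = V₁ · (z₂/z₁)^α
V₂ = 17.6 × (420.0/6.2)^0.261 = 17.6 × (67.7419)^0.261
    = 17.6 × 3.0051 = 52.8891 knots

52.9 knots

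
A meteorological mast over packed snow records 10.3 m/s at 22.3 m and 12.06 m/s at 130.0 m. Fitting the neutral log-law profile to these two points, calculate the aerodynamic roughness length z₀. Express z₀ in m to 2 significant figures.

z₀ ≈ 0.00074 m

Log law: V(z) ∝ ln(z/z₀). With r = V₁/V₂ = 10.3/12.06 = 0.85406,
r · ln(z₂/z₀) = ln(z₁/z₀) ⇒ ln z₀ = (ln z₁ − r·ln z₂)/(1 − r)
ln z₀ = (3.10459 − 0.85406×4.86753) / 0.14594 = -7.2127
z₀ = exp(-7.2127) = 0.0007372 m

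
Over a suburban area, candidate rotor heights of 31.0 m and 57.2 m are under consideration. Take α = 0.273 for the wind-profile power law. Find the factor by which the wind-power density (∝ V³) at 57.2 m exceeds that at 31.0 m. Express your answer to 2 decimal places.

1.65

Speed ratio: V_B/V_A = (z_B/z_A)^α = (57.2/31.0)^0.273 = (1.8452)^0.273 = 1.18203
Power-density ratio: P_B/P_A = (V_B/V_A)³ = (1.18203)³ = 1.65151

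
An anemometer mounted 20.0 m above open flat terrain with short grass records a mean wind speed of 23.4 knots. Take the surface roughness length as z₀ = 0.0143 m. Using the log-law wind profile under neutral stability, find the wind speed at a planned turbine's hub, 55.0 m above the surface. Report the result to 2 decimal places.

Log law: V(z) ∝ ln(z/z₀), so V₂/V₁ = ln(z₂/z₀) / ln(z₁/z₀).
ln(55.0/0.0143) = 8.2548, ln(20.0/0.0143) = 7.2432
V₂ = 23.4 × 8.2548/7.2432 = 23.4 × 1.1397 = 26.6681 knots

26.67 knots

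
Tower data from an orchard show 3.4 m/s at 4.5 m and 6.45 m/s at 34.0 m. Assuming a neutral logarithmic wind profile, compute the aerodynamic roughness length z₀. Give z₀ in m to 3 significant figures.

z₀ ≈ 0.472 m

Log law: V(z) ∝ ln(z/z₀). With r = V₁/V₂ = 3.4/6.45 = 0.52713,
r · ln(z₂/z₀) = ln(z₁/z₀) ⇒ ln z₀ = (ln z₁ − r·ln z₂)/(1 − r)
ln z₀ = (1.50408 − 0.52713×3.52636) / 0.47287 = -0.7503
z₀ = exp(-0.7503) = 0.4722 m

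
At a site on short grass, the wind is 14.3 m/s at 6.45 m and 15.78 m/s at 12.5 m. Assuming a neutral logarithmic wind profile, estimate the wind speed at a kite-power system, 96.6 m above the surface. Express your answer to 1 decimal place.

Log law: V ∝ ln(z/z₀). From the pair, with r = V₁/V₂ = 0.90621,
ln z₀ = (ln z₁ − r·ln z₂)/(1 − r) = (1.8641 − 0.90621×2.5257)/0.09379 = -4.5289 → z₀ = 0.01079 m
V₃ = V₁ · ln(z₃/z₀)/ln(z₁/z₀) = 14.3 × 9.0995/6.3930 = 20.3540 m/s

20.4 m/s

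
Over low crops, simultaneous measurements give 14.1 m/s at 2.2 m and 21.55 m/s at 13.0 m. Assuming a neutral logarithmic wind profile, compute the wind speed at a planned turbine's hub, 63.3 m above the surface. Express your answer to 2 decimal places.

Log law: V ∝ ln(z/z₀). From the pair, with r = V₁/V₂ = 0.65429,
ln z₀ = (ln z₁ − r·ln z₂)/(1 − r) = (0.7885 − 0.65429×2.5649)/0.34571 = -2.5738 → z₀ = 0.07625 m
V₃ = V₁ · ln(z₃/z₀)/ln(z₁/z₀) = 14.1 × 6.7216/3.3622 = 28.1883 m/s

28.19 m/s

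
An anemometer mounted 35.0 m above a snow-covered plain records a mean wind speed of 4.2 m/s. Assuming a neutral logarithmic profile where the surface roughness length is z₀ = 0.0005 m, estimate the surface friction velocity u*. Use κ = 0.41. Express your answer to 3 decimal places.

u* ≈ 0.154 m/s

Log law: V(z) = (u*/κ) · ln(z/z₀) ⇒ u* = κ · V / ln(z/z₀)
u* = 0.41 × 4.2 / ln(35.0/0.0005) = 0.41 × 4.2 / 11.1563
   = 1.7220 / 11.1563 = 0.1544 m/s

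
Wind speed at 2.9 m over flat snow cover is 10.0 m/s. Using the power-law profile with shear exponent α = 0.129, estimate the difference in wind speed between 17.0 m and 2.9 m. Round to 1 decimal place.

2.6 m/s

Power law: V₂ = V₁ · (z₂/z₁)^α = 10.0 × (5.8621)^0.129 = 12.5626 m/s
ΔV = 12.5626 − 10.0 = 2.5626 m/s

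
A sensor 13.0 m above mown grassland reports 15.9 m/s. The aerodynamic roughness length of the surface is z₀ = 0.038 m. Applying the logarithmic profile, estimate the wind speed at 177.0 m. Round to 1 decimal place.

23.0 m/s

Log law: V(z) ∝ ln(z/z₀), so V₂/V₁ = ln(z₂/z₀) / ln(z₁/z₀).
ln(177.0/0.038) = 8.4463, ln(13.0/0.038) = 5.8351
V₂ = 15.9 × 8.4463/5.8351 = 15.9 × 1.4475 = 23.0152 m/s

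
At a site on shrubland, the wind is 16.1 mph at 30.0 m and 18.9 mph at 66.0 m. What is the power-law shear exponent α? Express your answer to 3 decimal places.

Power law: V₂/V₁ = (z₂/z₁)^α ⇒ α = ln(V₂/V₁) / ln(z₂/z₁)
α = ln(18.9/16.1) / ln(66.0/30.0) = ln(1.1739) / ln(2.2000)
  = 0.16034 / 0.78846 = 0.20336

α ≈ 0.203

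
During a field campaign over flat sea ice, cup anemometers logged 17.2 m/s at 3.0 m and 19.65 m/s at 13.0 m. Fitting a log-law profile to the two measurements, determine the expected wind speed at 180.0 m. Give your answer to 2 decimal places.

Log law: V ∝ ln(z/z₀). From the pair, with r = V₁/V₂ = 0.87532,
ln z₀ = (ln z₁ − r·ln z₂)/(1 − r) = (1.0986 − 0.87532×2.5649)/0.12468 = -9.1957 → z₀ = 0.0001015 m
V₃ = V₁ · ln(z₃/z₀)/ln(z₁/z₀) = 17.2 × 14.3886/10.2943 = 24.0410 m/s

24.04 m/s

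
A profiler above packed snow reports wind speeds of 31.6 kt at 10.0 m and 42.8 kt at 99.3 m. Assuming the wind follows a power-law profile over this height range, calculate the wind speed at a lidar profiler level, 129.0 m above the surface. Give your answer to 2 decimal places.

First find α: α = ln(V₂/V₁)/ln(z₂/z₁) = ln(42.8/31.6)/ln(99.3/10.0) = 0.30338/2.29556 = 0.1322
Extrapolate from 99.3 m to 129.0 m: V₃ = 42.8 × (129.0/99.3)^0.1322 = 42.8 × 1.0352 = 44.3060 kt

44.31 kt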